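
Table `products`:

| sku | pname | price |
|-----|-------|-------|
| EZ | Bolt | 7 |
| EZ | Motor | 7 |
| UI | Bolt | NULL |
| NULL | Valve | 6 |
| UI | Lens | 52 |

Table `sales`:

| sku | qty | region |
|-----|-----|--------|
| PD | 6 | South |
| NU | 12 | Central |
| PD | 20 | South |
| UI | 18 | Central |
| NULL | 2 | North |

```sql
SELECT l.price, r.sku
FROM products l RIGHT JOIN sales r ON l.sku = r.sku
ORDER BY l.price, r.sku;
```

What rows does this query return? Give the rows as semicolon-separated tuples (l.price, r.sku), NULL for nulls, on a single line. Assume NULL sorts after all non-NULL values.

RIGHT JOIN keeps every row from `sales`; unmatched rows get NULL for `products`'s columns.
Matching on l.sku = r.sku. A NULL in a compared column never satisfies the condition.
Matched pairs: 2; unmatched r rows kept: 4.

(52, UI); (NULL, NU); (NULL, PD); (NULL, PD); (NULL, UI); (NULL, NULL)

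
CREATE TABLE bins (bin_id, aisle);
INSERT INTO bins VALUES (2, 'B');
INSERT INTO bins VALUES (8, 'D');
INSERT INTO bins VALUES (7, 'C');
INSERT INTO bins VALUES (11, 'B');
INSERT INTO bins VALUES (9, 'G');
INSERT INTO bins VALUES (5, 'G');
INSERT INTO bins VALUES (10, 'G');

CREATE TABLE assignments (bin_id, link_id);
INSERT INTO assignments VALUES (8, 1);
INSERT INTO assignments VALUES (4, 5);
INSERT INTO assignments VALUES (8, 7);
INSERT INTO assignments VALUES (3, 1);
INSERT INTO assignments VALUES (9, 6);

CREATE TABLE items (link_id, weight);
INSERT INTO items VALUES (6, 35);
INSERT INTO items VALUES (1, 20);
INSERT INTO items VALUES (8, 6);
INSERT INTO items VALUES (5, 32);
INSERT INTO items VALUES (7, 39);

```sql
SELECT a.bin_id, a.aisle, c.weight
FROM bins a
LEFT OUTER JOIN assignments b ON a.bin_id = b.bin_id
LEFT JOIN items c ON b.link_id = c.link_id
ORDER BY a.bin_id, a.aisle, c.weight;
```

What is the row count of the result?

8

Evaluate left to right. First `bins a LEFT JOIN assignments b` on bin_id: 8 row(s).
Then LEFT JOIN `items c` on link_id: each of those 8 rows is kept; rows whose b.link_id has no match in c get NULL for c's columns.
Result: 8 row(s).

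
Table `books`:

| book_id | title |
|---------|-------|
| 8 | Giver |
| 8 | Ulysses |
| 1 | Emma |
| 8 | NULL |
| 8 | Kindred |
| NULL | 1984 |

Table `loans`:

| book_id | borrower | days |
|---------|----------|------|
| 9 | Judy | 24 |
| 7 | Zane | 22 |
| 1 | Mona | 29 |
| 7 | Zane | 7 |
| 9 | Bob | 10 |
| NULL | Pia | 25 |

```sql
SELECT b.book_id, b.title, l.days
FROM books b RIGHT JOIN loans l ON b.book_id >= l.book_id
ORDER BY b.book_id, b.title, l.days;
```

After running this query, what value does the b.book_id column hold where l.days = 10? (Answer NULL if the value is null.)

NULL

RIGHT JOIN keeps every row from `loans`; unmatched rows get NULL for `books`'s columns.
Matching on b.book_id >= l.book_id. A NULL in a compared column never satisfies the condition.
Matched pairs: 13; unmatched l rows kept: 3.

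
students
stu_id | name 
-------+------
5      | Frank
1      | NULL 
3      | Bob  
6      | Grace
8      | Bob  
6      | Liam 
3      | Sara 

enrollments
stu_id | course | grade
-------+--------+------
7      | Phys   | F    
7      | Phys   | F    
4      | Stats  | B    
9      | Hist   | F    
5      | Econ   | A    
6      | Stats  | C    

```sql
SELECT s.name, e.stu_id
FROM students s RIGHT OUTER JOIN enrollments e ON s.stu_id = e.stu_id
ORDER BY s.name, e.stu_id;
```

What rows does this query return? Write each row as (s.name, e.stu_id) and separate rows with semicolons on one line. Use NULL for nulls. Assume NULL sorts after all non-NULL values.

(Frank, 5); (Grace, 6); (Liam, 6); (NULL, 4); (NULL, 7); (NULL, 7); (NULL, 9)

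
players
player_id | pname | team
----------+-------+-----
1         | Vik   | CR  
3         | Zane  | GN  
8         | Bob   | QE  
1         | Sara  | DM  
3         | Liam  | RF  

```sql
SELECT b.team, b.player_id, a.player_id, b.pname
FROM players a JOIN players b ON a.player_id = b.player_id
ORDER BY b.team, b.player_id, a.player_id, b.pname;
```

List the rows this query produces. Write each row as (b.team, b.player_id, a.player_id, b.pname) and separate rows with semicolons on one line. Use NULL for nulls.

INNER JOIN keeps only pairs where the ON condition holds.
Matching on a.player_id = b.player_id.
- a[0] player_id=1 → 2 match(es) in b → 2 row(s).
- a[1] player_id=3 → 2 match(es) in b → 2 row(s).
- a[2] player_id=8 → 1 match(es) in b → 1 row(s).
- a[3] player_id=1 → 2 match(es) in b → 2 row(s).
- a[4] player_id=3 → 2 match(es) in b → 2 row(s).
After projecting and ordering:
b.team | b.player_id | a.player_id | b.pname
CR | 1 | 1 | Vik
CR | 1 | 1 | Vik
DM | 1 | 1 | Sara
DM | 1 | 1 | Sara
GN | 3 | 3 | Zane
GN | 3 | 3 | Zane
QE | 8 | 8 | Bob
RF | 3 | 3 | Liam
RF | 3 | 3 | Liam

(CR, 1, 1, Vik); (CR, 1, 1, Vik); (DM, 1, 1, Sara); (DM, 1, 1, Sara); (GN, 3, 3, Zane); (GN, 3, 3, Zane); (QE, 8, 8, Bob); (RF, 3, 3, Liam); (RF, 3, 3, Liam)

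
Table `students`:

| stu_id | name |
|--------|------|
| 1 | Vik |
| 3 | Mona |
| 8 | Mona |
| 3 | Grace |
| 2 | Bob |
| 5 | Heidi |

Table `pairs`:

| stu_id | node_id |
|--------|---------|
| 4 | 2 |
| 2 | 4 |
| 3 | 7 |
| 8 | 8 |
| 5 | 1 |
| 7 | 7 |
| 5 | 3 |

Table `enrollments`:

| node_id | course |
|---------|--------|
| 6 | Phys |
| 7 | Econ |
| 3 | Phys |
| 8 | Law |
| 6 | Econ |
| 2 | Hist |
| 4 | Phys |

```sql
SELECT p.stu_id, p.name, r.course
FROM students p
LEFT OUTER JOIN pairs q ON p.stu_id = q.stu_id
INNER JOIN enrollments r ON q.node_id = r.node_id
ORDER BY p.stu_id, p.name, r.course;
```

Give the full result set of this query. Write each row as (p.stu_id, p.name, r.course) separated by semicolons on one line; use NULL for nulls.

Evaluate left to right. First `students p LEFT JOIN pairs q` on stu_id: 7 row(s).
Then INNER JOIN `enrollments r` on node_id: keep only rows whose q.node_id appears in r.

(2, Bob, Phys); (3, Grace, Econ); (3, Mona, Econ); (5, Heidi, Phys); (8, Mona, Law)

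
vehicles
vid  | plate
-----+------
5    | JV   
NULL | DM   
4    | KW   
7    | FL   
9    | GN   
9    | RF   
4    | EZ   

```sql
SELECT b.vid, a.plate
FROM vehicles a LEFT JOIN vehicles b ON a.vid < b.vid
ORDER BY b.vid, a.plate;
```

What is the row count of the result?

16

LEFT JOIN keeps every row from `vehicles a`; unmatched rows get NULL for `vehicles b`'s columns.
Matching on a.vid < b.vid. A NULL in a compared column never satisfies the condition.
Matched pairs: 13; unmatched a rows kept: 3.
Total: 13 matched + 3 padded = 16 rows.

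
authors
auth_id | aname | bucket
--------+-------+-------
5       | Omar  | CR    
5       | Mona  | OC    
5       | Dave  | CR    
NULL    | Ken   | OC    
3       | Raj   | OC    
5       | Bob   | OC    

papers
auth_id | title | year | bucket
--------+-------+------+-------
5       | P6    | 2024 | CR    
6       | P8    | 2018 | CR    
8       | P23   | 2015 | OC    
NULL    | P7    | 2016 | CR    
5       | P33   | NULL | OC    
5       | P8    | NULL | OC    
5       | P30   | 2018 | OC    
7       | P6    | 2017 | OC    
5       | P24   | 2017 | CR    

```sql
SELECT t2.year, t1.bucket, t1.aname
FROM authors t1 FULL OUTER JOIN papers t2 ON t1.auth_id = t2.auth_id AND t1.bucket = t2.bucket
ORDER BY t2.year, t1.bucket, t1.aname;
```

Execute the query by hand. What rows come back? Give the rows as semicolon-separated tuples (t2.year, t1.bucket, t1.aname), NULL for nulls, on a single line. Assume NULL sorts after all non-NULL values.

FULL OUTER JOIN keeps every row from both sides; unmatched rows get NULL for the other side's columns.
Matching on t1.auth_id = t2.auth_id AND t1.bucket = t2.bucket. A NULL in a compared column never satisfies the condition.
- auth_id=5, bucket=CR: 2 matching t2 row(s), so 2 row(s) emitted.
- auth_id=5, bucket=OC: 3 matching t2 row(s), so 3 row(s) emitted.
- auth_id=5, bucket=CR: 2 matching t2 row(s), so 2 row(s) emitted.
- auth_id=NULL, bucket=OC: no t2 row matches, row kept with t2 columns NULL.
- auth_id=3, bucket=OC: no t2 row matches, row kept with t2 columns NULL.
- auth_id=5, bucket=OC: 3 matching t2 row(s), so 3 row(s) emitted.
- 4 row(s) from t2 found no t1 partner → padded with NULL.

(2015, NULL, NULL); (2016, NULL, NULL); (2017, CR, Dave); (2017, CR, Omar); (2017, NULL, NULL); (2018, OC, Bob); (2018, OC, Mona); (2018, NULL, NULL); (2024, CR, Dave); (2024, CR, Omar); (NULL, OC, Bob); (NULL, OC, Bob); (NULL, OC, Ken); (NULL, OC, Mona); (NULL, OC, Mona); (NULL, OC, Raj)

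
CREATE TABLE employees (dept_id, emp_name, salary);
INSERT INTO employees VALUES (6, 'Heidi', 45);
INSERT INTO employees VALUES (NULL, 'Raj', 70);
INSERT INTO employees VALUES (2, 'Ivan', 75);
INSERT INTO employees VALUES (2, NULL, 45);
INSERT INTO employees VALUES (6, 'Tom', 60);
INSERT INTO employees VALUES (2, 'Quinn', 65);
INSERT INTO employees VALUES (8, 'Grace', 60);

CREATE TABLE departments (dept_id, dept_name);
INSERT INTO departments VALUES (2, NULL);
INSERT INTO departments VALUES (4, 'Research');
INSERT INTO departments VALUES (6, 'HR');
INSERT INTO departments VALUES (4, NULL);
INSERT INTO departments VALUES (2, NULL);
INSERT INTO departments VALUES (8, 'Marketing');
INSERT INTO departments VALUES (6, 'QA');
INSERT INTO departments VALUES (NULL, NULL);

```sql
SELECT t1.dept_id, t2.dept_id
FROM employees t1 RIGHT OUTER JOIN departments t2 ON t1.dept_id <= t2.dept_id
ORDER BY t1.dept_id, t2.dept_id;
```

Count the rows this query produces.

RIGHT JOIN keeps every row from `departments`; unmatched rows get NULL for `employees`'s columns.
Matching on t1.dept_id <= t2.dept_id. A NULL in a compared column never satisfies the condition.
- t1[0] dept_id=6 → 3 match(es) in t2 → 3 row(s).
- t1[1] dept_id=NULL → no match.
- t1[2] dept_id=2 → 7 match(es) in t2 → 7 row(s).
- t1[3] dept_id=2 → 7 match(es) in t2 → 7 row(s).
- t1[4] dept_id=6 → 3 match(es) in t2 → 3 row(s).
- t1[5] dept_id=2 → 7 match(es) in t2 → 7 row(s).
- t1[6] dept_id=8 → 1 match(es) in t2 → 1 row(s).
- 1 t2 row(s) had no t1 match → kept, t1 columns NULL.
Total: 28 matched + 1 padded = 29 rows.

29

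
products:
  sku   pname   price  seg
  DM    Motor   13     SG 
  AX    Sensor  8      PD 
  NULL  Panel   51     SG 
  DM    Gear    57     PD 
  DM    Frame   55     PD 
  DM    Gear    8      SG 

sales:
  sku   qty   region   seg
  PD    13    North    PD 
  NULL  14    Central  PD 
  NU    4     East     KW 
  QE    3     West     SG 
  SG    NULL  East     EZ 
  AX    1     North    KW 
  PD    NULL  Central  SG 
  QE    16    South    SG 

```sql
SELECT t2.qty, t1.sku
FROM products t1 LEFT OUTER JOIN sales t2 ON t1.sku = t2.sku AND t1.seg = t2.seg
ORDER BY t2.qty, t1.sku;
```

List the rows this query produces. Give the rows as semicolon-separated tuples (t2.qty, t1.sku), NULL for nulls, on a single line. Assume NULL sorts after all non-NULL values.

LEFT JOIN keeps every row from `products`; unmatched rows get NULL for `sales`'s columns.
Matching on t1.sku = t2.sku AND t1.seg = t2.seg. A NULL in a compared column never satisfies the condition.
Matched pairs: 0; unmatched t1 rows kept: 6.

(NULL, AX); (NULL, DM); (NULL, DM); (NULL, DM); (NULL, DM); (NULL, NULL)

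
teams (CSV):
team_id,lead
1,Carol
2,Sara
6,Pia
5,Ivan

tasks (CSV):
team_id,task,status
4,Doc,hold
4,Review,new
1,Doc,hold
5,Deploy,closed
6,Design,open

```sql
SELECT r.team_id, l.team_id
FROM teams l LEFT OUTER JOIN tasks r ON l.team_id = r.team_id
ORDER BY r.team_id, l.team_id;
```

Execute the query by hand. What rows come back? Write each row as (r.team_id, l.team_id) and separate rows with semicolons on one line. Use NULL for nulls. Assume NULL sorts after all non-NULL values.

(1, 1); (5, 5); (6, 6); (NULL, 2)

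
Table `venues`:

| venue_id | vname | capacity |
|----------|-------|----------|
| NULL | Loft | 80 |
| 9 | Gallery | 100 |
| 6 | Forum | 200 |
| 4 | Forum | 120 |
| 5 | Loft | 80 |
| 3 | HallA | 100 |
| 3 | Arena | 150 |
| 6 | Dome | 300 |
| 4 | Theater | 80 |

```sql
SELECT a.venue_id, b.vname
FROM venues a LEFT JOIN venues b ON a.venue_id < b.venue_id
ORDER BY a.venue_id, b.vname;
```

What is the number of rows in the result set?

LEFT JOIN keeps every row from `venues a`; unmatched rows get NULL for `venues b`'s columns.
Matching on a.venue_id < b.venue_id. A NULL in a compared column never satisfies the condition.
- a row (venue_id=NULL): no match → kept, b columns NULL.
- a row (venue_id=9): no match → kept, b columns NULL.
- a row (venue_id=6): matches 1 b row(s) → 1 output row(s).
- a row (venue_id=4): matches 4 b row(s) → 4 output row(s).
- a row (venue_id=5): matches 3 b row(s) → 3 output row(s).
- a row (venue_id=3): matches 6 b row(s) → 6 output row(s).
- a row (venue_id=3): matches 6 b row(s) → 6 output row(s).
- a row (venue_id=6): matches 1 b row(s) → 1 output row(s).
- a row (venue_id=4): matches 4 b row(s) → 4 output row(s).
Total: 25 matched + 2 padded = 27 rows.

27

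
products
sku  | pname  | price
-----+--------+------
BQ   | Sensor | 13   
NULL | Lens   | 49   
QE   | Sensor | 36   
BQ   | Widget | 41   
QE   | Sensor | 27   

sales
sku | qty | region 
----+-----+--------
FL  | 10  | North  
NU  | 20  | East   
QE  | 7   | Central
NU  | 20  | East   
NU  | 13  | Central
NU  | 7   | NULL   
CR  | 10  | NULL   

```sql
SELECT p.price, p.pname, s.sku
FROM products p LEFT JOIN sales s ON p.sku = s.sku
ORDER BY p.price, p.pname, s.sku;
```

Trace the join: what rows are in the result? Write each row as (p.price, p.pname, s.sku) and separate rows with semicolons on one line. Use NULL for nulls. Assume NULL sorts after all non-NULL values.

(13, Sensor, NULL); (27, Sensor, QE); (36, Sensor, QE); (41, Widget, NULL); (49, Lens, NULL)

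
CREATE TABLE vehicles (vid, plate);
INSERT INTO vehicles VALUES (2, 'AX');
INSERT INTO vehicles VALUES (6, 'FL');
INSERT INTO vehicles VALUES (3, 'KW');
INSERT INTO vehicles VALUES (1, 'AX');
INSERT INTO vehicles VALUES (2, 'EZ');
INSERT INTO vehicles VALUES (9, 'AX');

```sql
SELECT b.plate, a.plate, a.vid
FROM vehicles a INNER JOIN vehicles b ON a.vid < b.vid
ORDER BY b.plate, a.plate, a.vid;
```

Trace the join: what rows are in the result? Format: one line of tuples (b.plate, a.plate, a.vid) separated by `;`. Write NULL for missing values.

INNER JOIN keeps only pairs where the ON condition holds.
Matching on a.vid < b.vid.
Matched pairs: 14.

(AX, AX, 1); (AX, AX, 1); (AX, AX, 2); (AX, EZ, 2); (AX, FL, 6); (AX, KW, 3); (EZ, AX, 1); (FL, AX, 1); (FL, AX, 2); (FL, EZ, 2); (FL, KW, 3); (KW, AX, 1); (KW, AX, 2); (KW, EZ, 2)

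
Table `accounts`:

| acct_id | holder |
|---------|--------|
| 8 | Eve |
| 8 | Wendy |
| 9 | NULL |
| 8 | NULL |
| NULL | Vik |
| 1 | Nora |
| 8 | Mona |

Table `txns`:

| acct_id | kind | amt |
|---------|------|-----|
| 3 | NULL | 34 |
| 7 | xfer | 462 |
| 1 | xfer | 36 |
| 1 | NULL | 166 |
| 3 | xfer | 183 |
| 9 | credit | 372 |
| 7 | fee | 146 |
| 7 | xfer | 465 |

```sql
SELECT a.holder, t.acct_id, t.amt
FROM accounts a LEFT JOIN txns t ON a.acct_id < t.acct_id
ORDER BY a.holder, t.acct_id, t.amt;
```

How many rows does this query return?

12

LEFT JOIN keeps every row from `accounts`; unmatched rows get NULL for `txns`'s columns.
Matching on a.acct_id < t.acct_id. A NULL in a compared column never satisfies the condition.
Matched pairs: 10; unmatched a rows kept: 2.
Total: 10 matched + 2 padded = 12 rows.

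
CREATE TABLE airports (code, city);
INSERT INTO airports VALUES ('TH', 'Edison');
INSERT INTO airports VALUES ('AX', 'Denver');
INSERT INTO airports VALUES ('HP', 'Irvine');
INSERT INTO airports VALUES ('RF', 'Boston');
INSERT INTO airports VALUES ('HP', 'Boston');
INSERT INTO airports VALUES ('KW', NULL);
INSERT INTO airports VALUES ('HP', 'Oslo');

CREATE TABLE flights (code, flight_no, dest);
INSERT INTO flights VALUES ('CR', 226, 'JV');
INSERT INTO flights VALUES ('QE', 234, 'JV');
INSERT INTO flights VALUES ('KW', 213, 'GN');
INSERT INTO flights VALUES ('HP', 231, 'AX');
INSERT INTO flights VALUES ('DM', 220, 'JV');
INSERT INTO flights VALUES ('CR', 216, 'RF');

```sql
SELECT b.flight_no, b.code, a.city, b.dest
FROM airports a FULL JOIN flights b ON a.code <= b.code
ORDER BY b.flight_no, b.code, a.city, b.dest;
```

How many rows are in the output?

FULL OUTER JOIN keeps every row from both sides; unmatched rows get NULL for the other side's columns.
Matching on a.code <= b.code.
Matched pairs: 17; unmatched a rows kept: 2; unmatched b rows kept: 0.
Total: 17 matched + 2 padded = 19 rows.

19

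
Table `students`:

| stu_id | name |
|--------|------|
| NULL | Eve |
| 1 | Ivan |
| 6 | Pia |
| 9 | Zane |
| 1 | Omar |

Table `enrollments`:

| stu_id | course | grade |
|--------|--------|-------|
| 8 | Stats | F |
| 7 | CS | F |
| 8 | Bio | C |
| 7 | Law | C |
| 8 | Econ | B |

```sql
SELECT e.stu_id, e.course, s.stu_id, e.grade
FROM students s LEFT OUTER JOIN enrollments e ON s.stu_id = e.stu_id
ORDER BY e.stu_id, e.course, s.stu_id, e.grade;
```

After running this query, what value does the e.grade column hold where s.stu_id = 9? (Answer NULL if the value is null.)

NULL

LEFT JOIN keeps every row from `students`; unmatched rows get NULL for `enrollments`'s columns.
Matching on s.stu_id = e.stu_id. A NULL in a compared column never satisfies the condition.
Matched pairs: 0; unmatched s rows kept: 5.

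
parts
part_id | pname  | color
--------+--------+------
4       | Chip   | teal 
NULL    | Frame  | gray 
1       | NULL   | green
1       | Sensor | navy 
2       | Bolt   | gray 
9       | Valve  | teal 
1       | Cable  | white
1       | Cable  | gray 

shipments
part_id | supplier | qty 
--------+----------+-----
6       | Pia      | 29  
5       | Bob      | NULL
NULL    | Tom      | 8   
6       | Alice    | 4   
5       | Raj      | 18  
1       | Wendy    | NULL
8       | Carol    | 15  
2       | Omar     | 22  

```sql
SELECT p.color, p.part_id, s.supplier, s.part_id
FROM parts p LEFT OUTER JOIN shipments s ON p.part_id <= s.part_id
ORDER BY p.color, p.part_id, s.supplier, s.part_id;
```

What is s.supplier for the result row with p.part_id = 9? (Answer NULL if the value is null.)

NULL

LEFT JOIN keeps every row from `parts`; unmatched rows get NULL for `shipments`'s columns.
Matching on p.part_id <= s.part_id. A NULL in a compared column never satisfies the condition.
- p (part_id=4) pairs with 5 row(s) of s.
- p (part_id=NULL) has no partner → padded with NULL.
- p (part_id=1) pairs with 7 row(s) of s.
- p (part_id=1) pairs with 7 row(s) of s.
- p (part_id=2) pairs with 6 row(s) of s.
- p (part_id=9) has no partner → padded with NULL.
- p (part_id=1) pairs with 7 row(s) of s.
- p (part_id=1) pairs with 7 row(s) of s.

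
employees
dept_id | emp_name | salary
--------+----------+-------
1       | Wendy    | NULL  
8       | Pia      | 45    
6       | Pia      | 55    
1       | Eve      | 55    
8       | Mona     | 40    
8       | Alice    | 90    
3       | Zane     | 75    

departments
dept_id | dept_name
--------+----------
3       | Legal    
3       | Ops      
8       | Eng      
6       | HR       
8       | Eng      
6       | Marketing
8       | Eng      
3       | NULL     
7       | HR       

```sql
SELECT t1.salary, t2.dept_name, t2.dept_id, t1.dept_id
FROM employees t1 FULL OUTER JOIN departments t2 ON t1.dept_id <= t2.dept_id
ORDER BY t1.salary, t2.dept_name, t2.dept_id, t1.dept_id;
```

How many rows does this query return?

42

FULL OUTER JOIN keeps every row from both sides; unmatched rows get NULL for the other side's columns.
Matching on t1.dept_id <= t2.dept_id.
- dept_id=1: 9 matching t2 row(s), so 9 row(s) emitted.
- dept_id=8: 3 matching t2 row(s), so 3 row(s) emitted.
- dept_id=6: 6 matching t2 row(s), so 6 row(s) emitted.
- dept_id=1: 9 matching t2 row(s), so 9 row(s) emitted.
- dept_id=8: 3 matching t2 row(s), so 3 row(s) emitted.
- dept_id=8: 3 matching t2 row(s), so 3 row(s) emitted.
- dept_id=3: 9 matching t2 row(s), so 9 row(s) emitted.
Total: 42 rows.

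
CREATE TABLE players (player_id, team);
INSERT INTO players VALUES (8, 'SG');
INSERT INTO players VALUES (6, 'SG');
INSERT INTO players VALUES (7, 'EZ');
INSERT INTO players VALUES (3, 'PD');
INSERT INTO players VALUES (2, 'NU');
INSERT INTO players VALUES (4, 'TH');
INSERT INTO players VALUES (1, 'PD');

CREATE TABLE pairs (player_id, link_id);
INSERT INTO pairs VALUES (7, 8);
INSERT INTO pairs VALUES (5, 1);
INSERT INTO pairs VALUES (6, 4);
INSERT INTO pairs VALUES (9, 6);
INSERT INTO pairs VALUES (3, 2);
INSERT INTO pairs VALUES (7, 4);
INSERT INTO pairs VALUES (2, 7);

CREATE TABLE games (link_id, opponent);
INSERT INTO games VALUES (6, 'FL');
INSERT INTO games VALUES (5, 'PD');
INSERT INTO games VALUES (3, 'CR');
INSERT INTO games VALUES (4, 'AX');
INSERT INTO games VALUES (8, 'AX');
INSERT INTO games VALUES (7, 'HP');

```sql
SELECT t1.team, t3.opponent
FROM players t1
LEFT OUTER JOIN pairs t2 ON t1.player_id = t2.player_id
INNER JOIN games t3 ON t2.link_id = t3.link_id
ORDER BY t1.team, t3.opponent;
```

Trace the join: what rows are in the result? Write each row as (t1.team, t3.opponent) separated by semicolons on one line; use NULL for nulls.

(EZ, AX); (EZ, AX); (NU, HP); (SG, AX)

Step 1 — t1 LEFT JOIN t2 on player_id → 8 row(s).
Then INNER JOIN `games t3` on link_id: keep only rows whose t2.link_id appears in t3.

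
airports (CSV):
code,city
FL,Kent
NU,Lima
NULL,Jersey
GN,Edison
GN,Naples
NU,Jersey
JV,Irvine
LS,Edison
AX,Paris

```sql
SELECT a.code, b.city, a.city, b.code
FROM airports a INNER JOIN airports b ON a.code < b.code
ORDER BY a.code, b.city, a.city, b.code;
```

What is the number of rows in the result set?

26

INNER JOIN keeps only pairs where the ON condition holds.
Matching on a.code < b.code. A NULL in a compared column never satisfies the condition.
- a (code=FL) pairs with 6 row(s) of b.
- a (code=NU) has no partner → excluded.
- a (code=NULL) has no partner → excluded.
- a (code=GN) pairs with 4 row(s) of b.
- a (code=GN) pairs with 4 row(s) of b.
- a (code=NU) has no partner → excluded.
- a (code=JV) pairs with 3 row(s) of b.
- a (code=LS) pairs with 2 row(s) of b.
- a (code=AX) pairs with 7 row(s) of b.
Total: 26 rows.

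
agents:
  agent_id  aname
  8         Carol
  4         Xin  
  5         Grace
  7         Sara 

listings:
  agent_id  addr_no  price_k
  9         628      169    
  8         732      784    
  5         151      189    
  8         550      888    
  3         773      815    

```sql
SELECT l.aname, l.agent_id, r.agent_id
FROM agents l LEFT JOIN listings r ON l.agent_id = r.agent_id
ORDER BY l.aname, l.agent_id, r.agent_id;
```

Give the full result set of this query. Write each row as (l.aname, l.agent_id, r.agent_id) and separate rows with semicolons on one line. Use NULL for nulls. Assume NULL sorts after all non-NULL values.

(Carol, 8, 8); (Carol, 8, 8); (Grace, 5, 5); (Sara, 7, NULL); (Xin, 4, NULL)

LEFT JOIN keeps every row from `agents`; unmatched rows get NULL for `listings`'s columns.
Matching on l.agent_id = r.agent_id.
Matched pairs: 3; unmatched l rows kept: 2.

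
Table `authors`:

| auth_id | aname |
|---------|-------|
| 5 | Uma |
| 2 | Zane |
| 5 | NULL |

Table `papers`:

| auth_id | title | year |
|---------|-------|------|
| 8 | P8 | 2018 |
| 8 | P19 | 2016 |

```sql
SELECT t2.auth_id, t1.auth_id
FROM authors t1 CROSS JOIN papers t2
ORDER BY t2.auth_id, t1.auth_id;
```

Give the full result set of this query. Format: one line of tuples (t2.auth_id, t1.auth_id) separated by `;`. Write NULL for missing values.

CROSS JOIN pairs every row of `authors` with every row of `papers`: 3 × 2 = 6 rows.

(8, 2); (8, 2); (8, 5); (8, 5); (8, 5); (8, 5)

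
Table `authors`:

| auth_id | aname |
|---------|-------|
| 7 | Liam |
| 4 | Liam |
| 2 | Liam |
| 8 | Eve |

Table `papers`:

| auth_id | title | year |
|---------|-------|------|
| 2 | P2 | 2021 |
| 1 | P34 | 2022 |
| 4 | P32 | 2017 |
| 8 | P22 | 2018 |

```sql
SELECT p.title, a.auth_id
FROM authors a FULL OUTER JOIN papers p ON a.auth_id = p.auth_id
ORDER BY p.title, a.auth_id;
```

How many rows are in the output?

5

FULL OUTER JOIN keeps every row from both sides; unmatched rows get NULL for the other side's columns.
Matching on a.auth_id = p.auth_id.
- a (auth_id=7) has no partner → padded with NULL.
- a (auth_id=4) pairs with 1 row(s) of p.
- a (auth_id=2) pairs with 1 row(s) of p.
- a (auth_id=8) pairs with 1 row(s) of p.
- 1 row(s) from p found no a partner → padded with NULL.
Total: 3 matched + 2 padded = 5 rows.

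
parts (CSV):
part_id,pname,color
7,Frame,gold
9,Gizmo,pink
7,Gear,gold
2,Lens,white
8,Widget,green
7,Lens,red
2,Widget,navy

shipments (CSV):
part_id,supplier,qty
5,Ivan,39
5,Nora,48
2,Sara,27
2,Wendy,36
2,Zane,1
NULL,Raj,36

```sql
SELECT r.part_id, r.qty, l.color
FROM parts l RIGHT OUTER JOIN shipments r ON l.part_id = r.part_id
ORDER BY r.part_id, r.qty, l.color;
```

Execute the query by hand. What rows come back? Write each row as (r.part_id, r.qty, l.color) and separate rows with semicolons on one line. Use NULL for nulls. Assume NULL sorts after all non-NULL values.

RIGHT JOIN keeps every row from `shipments`; unmatched rows get NULL for `parts`'s columns.
Matching on l.part_id = r.part_id. A NULL in a compared column never satisfies the condition.
- l (part_id=7) has no partner in r.
- l (part_id=9) has no partner in r.
- l (part_id=7) has no partner in r.
- l (part_id=2) pairs with 3 row(s) of r.
- l (part_id=8) has no partner in r.
- l (part_id=7) has no partner in r.
- l (part_id=2) pairs with 3 row(s) of r.
- 3 row(s) from r found no l partner → padded with NULL.
After projecting and ordering:
r.part_id | r.qty | l.color
2 | 1 | navy
2 | 1 | white
2 | 27 | navy
2 | 27 | white
2 | 36 | navy
2 | 36 | white
5 | 39 | NULL
5 | 48 | NULL
NULL | 36 | NULL

(2, 1, navy); (2, 1, white); (2, 27, navy); (2, 27, white); (2, 36, navy); (2, 36, white); (5, 39, NULL); (5, 48, NULL); (NULL, 36, NULL)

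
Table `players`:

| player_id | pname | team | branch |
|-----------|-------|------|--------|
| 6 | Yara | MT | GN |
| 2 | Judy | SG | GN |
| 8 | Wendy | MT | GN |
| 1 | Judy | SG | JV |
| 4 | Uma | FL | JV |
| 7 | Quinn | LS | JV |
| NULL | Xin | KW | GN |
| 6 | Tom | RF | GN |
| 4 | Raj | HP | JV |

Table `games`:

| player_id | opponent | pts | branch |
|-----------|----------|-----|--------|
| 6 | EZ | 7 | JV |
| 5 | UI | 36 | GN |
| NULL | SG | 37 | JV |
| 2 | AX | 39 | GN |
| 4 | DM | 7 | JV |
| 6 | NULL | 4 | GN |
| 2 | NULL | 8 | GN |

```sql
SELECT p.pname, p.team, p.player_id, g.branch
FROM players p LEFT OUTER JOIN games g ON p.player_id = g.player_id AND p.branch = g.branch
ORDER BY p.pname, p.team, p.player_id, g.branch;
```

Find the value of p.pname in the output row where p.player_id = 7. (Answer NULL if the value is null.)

LEFT JOIN keeps every row from `players`; unmatched rows get NULL for `games`'s columns.
Matching on p.player_id = g.player_id AND p.branch = g.branch. A NULL in a compared column never satisfies the condition.
Matched pairs: 6; unmatched p rows kept: 4.

Quinn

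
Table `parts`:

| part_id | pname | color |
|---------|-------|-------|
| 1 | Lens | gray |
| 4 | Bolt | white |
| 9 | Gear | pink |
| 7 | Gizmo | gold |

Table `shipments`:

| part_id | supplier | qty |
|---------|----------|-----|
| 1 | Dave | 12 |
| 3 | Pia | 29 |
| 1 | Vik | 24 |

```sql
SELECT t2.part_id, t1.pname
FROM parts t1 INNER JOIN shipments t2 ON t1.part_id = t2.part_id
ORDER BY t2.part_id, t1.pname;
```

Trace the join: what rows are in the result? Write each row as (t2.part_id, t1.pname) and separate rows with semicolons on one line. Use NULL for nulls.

(1, Lens); (1, Lens)

INNER JOIN keeps only pairs where the ON condition holds.
Matching on t1.part_id = t2.part_id.
- t1[0] part_id=1 → 2 match(es) in t2 → 2 row(s).
- t1[1] part_id=4 → no match; dropped.
- t1[2] part_id=9 → no match; dropped.
- t1[3] part_id=7 → no match; dropped.
After projecting and ordering:
t2.part_id | t1.pname
1 | Lens
1 | Lens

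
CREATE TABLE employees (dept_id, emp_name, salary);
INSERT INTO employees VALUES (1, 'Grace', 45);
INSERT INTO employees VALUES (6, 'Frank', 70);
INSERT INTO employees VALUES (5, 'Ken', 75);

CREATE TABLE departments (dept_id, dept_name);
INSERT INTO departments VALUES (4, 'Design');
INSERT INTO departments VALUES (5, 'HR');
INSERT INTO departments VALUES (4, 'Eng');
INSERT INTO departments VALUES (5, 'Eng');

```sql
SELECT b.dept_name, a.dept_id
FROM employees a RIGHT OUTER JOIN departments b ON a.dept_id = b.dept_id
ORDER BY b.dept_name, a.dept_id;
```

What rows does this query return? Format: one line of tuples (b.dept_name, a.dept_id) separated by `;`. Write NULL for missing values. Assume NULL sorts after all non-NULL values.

(Design, NULL); (Eng, 5); (Eng, NULL); (HR, 5)

RIGHT JOIN keeps every row from `departments`; unmatched rows get NULL for `employees`'s columns.
Matching on a.dept_id = b.dept_id.
- a (dept_id=1) has no partner in b.
- a (dept_id=6) has no partner in b.
- a (dept_id=5) pairs with 2 row(s) of b.
- plus 2 unmatched b row(s), each kept with NULL a columns.
After projecting and ordering:
b.dept_name | a.dept_id
Design | NULL
Eng | 5
Eng | NULL
HR | 5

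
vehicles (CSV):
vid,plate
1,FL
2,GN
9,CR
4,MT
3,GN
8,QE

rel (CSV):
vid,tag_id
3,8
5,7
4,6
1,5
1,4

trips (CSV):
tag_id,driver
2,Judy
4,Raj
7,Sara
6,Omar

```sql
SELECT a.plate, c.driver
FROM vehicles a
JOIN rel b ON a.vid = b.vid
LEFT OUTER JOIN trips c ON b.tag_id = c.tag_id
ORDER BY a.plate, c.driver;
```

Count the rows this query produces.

4

Step 1 — a INNER JOIN b on vid → 4 row(s).
Then LEFT JOIN `trips c` on tag_id: each of those 4 rows is kept; rows whose b.tag_id has no match in c get NULL for c's columns.
Result: 4 row(s).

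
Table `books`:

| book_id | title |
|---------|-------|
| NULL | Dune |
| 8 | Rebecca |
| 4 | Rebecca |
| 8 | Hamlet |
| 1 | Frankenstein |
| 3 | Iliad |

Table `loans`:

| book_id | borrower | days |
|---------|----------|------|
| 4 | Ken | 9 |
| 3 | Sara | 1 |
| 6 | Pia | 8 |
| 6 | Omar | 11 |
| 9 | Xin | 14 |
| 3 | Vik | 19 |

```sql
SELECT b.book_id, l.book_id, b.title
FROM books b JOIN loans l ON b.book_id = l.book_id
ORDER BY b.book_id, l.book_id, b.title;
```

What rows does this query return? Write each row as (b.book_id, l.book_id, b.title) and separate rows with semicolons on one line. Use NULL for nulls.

INNER JOIN keeps only pairs where the ON condition holds.
Matching on b.book_id = l.book_id. A NULL in a compared column never satisfies the condition.
Matched pairs: 3.

(3, 3, Iliad); (3, 3, Iliad); (4, 4, Rebecca)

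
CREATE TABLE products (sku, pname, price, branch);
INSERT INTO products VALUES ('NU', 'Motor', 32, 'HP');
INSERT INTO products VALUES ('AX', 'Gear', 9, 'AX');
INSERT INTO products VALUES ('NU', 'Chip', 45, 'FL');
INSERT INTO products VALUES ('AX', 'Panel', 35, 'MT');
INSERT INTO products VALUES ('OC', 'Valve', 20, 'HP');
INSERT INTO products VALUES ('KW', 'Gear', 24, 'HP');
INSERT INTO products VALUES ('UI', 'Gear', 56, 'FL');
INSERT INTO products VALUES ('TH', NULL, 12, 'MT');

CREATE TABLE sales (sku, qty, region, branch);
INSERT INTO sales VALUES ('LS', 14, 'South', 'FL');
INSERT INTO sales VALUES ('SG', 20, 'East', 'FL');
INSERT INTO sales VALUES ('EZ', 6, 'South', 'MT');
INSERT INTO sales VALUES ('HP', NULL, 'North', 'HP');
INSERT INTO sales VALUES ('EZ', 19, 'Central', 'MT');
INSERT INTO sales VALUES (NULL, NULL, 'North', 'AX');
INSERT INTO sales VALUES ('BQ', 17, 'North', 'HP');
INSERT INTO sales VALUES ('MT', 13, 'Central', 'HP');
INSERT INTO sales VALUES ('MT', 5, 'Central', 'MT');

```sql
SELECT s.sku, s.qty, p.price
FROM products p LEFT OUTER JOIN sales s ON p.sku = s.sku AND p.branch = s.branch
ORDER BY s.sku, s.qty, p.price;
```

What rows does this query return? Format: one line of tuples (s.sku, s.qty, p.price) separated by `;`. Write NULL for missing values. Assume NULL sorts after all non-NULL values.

(NULL, NULL, 9); (NULL, NULL, 12); (NULL, NULL, 20); (NULL, NULL, 24); (NULL, NULL, 32); (NULL, NULL, 35); (NULL, NULL, 45); (NULL, NULL, 56)

LEFT JOIN keeps every row from `products`; unmatched rows get NULL for `sales`'s columns.
Matching on p.sku = s.sku AND p.branch = s.branch. A NULL in a compared column never satisfies the condition.
Matched pairs: 0; unmatched p rows kept: 8.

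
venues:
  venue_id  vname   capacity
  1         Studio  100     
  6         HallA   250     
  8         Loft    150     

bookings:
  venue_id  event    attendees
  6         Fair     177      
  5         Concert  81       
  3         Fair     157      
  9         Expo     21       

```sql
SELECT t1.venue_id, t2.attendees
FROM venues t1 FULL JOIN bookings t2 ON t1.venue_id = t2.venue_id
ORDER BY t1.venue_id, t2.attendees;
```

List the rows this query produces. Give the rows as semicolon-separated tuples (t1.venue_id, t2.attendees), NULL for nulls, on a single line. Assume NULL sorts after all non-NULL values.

FULL OUTER JOIN keeps every row from both sides; unmatched rows get NULL for the other side's columns.
Matching on t1.venue_id = t2.venue_id.
- venue_id=1: no t2 row matches, row kept with t2 columns NULL.
- venue_id=6: 1 matching t2 row(s), so 1 row(s) emitted.
- venue_id=8: no t2 row matches, row kept with t2 columns NULL.
- plus 3 unmatched t2 row(s), each kept with NULL t1 columns.
After projecting and ordering:
t1.venue_id | t2.attendees
1 | NULL
6 | 177
8 | NULL
NULL | 21
NULL | 81
NULL | 157

(1, NULL); (6, 177); (8, NULL); (NULL, 21); (NULL, 81); (NULL, 157)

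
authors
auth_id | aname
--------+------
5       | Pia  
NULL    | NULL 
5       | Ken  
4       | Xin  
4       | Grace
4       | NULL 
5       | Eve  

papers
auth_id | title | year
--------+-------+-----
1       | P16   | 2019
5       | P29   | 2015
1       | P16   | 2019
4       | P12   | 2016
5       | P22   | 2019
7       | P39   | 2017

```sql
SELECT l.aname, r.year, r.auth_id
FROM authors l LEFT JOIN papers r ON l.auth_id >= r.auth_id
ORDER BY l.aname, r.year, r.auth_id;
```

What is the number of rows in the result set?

LEFT JOIN keeps every row from `authors`; unmatched rows get NULL for `papers`'s columns.
Matching on l.auth_id >= r.auth_id. A NULL in a compared column never satisfies the condition.
- l (auth_id=5) pairs with 5 row(s) of r.
- l (auth_id=NULL) has no partner → padded with NULL.
- l (auth_id=5) pairs with 5 row(s) of r.
- l (auth_id=4) pairs with 3 row(s) of r.
- l (auth_id=4) pairs with 3 row(s) of r.
- l (auth_id=4) pairs with 3 row(s) of r.
- l (auth_id=5) pairs with 5 row(s) of r.
Total: 24 matched + 1 padded = 25 rows.

25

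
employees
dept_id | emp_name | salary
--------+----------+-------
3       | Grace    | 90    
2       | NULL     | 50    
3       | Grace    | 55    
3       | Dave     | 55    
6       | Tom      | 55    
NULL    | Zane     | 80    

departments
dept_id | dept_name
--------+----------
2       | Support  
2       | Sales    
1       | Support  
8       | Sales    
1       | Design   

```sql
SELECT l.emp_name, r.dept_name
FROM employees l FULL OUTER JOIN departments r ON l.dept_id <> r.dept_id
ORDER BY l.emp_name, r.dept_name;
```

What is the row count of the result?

24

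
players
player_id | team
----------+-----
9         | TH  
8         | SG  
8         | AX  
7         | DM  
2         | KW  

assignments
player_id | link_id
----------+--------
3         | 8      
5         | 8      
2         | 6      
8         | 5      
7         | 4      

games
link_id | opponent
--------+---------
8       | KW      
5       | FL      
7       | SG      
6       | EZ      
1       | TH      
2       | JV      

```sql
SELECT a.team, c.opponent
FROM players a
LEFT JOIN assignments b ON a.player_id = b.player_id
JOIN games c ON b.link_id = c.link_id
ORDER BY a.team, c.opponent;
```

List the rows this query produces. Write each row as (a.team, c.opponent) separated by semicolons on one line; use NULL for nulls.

Joins associate left-to-right: players LEFT JOIN assignments on player_id gives 5 intermediate row(s).
Then INNER JOIN `games c` on link_id: keep only rows whose b.link_id appears in c.

(AX, FL); (KW, EZ); (SG, FL)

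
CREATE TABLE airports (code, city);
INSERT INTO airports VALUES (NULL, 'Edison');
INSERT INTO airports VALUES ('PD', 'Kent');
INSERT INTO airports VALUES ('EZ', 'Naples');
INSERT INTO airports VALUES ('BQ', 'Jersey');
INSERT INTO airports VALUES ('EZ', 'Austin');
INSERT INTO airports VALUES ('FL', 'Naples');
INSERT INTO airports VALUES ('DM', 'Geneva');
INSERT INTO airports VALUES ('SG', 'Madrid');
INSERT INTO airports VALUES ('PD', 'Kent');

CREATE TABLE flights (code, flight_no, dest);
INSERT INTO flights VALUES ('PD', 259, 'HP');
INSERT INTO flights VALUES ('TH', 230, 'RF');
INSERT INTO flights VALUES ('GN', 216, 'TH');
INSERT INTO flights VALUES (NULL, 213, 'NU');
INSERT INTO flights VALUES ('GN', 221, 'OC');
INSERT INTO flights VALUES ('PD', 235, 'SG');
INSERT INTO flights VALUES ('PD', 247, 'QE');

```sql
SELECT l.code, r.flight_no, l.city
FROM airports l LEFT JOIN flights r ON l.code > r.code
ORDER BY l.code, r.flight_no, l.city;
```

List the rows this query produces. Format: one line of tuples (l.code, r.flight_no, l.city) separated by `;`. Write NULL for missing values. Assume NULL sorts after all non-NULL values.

(BQ, NULL, Jersey); (DM, NULL, Geneva); (EZ, NULL, Austin); (EZ, NULL, Naples); (FL, NULL, Naples); (PD, 216, Kent); (PD, 216, Kent); (PD, 221, Kent); (PD, 221, Kent); (SG, 216, Madrid); (SG, 221, Madrid); (SG, 235, Madrid); (SG, 247, Madrid); (SG, 259, Madrid); (NULL, NULL, Edison)

LEFT JOIN keeps every row from `airports`; unmatched rows get NULL for `flights`'s columns.
Matching on l.code > r.code. A NULL in a compared column never satisfies the condition.
Matched pairs: 9; unmatched l rows kept: 6.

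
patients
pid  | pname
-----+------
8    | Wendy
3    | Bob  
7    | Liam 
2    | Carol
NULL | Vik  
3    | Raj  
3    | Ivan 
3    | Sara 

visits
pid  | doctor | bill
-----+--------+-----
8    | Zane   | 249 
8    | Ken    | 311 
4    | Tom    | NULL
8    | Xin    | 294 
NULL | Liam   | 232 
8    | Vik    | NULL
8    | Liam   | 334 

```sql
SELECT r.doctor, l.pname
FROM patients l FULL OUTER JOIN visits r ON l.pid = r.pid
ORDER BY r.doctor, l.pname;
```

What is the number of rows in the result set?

FULL OUTER JOIN keeps every row from both sides; unmatched rows get NULL for the other side's columns.
Matching on l.pid = r.pid. A NULL in a compared column never satisfies the condition.
Matched pairs: 5; unmatched l rows kept: 7; unmatched r rows kept: 2.
Total: 5 matched + 9 padded = 14 rows.

14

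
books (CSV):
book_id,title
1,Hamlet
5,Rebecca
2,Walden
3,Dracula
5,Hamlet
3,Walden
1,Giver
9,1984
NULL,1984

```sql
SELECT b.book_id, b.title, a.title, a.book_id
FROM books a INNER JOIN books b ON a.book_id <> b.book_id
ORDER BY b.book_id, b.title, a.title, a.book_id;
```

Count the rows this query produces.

50

INNER JOIN keeps only pairs where the ON condition holds.
Matching on a.book_id <> b.book_id. A NULL in a compared column never satisfies the condition.
- a[0] book_id=1 → 6 match(es) in b → 6 row(s).
- a[1] book_id=5 → 6 match(es) in b → 6 row(s).
- a[2] book_id=2 → 7 match(es) in b → 7 row(s).
- a[3] book_id=3 → 6 match(es) in b → 6 row(s).
- a[4] book_id=5 → 6 match(es) in b → 6 row(s).
- a[5] book_id=3 → 6 match(es) in b → 6 row(s).
- a[6] book_id=1 → 6 match(es) in b → 6 row(s).
- a[7] book_id=9 → 7 match(es) in b → 7 row(s).
- a[8] book_id=NULL → no match; dropped.
Total: 50 rows.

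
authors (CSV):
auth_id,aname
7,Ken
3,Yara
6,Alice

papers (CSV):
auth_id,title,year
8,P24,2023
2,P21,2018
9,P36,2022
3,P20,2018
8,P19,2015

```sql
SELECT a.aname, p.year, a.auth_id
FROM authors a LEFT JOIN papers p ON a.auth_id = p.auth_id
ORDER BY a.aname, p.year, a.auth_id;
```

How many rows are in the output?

LEFT JOIN keeps every row from `authors`; unmatched rows get NULL for `papers`'s columns.
Matching on a.auth_id = p.auth_id.
Matched pairs: 1; unmatched a rows kept: 2.
Total: 1 matched + 2 padded = 3 rows.

3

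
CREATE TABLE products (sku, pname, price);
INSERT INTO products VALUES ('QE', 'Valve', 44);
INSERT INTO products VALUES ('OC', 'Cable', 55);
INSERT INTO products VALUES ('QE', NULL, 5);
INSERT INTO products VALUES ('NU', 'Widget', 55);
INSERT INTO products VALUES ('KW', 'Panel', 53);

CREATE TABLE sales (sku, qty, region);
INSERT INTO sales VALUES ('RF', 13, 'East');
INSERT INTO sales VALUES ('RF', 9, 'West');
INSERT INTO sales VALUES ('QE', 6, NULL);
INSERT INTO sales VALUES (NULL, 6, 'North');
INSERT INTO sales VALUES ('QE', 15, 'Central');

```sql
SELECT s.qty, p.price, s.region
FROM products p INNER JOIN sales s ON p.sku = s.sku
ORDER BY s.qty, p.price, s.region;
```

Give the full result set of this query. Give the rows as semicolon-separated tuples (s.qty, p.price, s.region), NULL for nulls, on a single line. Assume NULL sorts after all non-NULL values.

(6, 5, NULL); (6, 44, NULL); (15, 5, Central); (15, 44, Central)

INNER JOIN keeps only pairs where the ON condition holds.
Matching on p.sku = s.sku. A NULL in a compared column never satisfies the condition.
- p (sku=QE) pairs with 2 row(s) of s.
- p (sku=OC) has no partner → excluded.
- p (sku=QE) pairs with 2 row(s) of s.
- p (sku=NU) has no partner → excluded.
- p (sku=KW) has no partner → excluded.
After projecting and ordering:
s.qty | p.price | s.region
6 | 5 | NULL
6 | 44 | NULL
15 | 5 | Central
15 | 44 | Central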